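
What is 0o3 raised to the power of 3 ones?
Convert 0o3 (octal) → 3 (decimal)
Convert 3 ones (place-value notation) → 3 (decimal)
Compute 3 ^ 3 = 27
27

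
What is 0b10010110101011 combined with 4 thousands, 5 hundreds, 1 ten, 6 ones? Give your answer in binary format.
Convert 0b10010110101011 (binary) → 8192 + 1024 + 256 + 128 + 32 + 8 + 2 + 1 = 9643 (decimal)
Convert 4 thousands, 5 hundreds, 1 ten, 6 ones (place-value notation) → 4×1000 + 5×100 + 1×10 + 6 = 4516 (decimal)
Compute 9643 + 4516 = 14159
Convert 14159 (decimal) → 14159 = 8192 + 4096 + 1024 + 512 + 256 + 64 + 8 + 4 + 2 + 1 → 0b11011101001111 (binary)
0b11011101001111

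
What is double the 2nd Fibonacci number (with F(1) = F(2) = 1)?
The 2nd Fibonacci number (with F(1) = F(2) = 1) = 1
Compute 1 × 2 = 2
2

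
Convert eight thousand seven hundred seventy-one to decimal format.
Convert eight thousand seven hundred seventy-one (English words) → 8×1000 + 7×100 + 71 = 8771 (decimal)
8771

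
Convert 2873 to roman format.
Convert 2873 (decimal) → 2873 = 1000 + 1000 + 500 + 100 + 100 + 100 + 50 + 10 + 10 + 1 + 1 + 1 → MMDCCCLXXIII (Roman numeral)
MMDCCCLXXIII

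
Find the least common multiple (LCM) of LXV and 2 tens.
Convert LXV (Roman numeral) → 50 + 10 + 5 = 65 (decimal)
Convert 2 tens (place-value notation) → 2×10 = 20 (decimal)
Compute lcm(65, 20) = 260
260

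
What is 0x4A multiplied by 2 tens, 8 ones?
Convert 0x4A (hexadecimal) → 4×16 + 10 = 74 (decimal)
Convert 2 tens, 8 ones (place-value notation) → 2×10 + 8 = 28 (decimal)
Compute 74 × 28 = 2072
2072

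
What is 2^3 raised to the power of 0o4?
Convert 2^3 (power) → 8 (decimal)
Convert 0o4 (octal) → 4 (decimal)
Compute 8 ^ 4 = 4096
4096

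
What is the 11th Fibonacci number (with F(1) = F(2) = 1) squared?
The 11th Fibonacci number (with F(1) = F(2) = 1): 1, 1, 2, 3, 5, 8, 13, 21, 34, 55, 89 → 89
Compute 89² = 89 × 89 = 7921
7921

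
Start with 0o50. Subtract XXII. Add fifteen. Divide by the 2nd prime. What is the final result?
Convert 0o50 (octal) → 5×8 = 40 (decimal)
Start: 40
Convert XXII (Roman numeral) → 10 + 10 + 1 + 1 = 22 (decimal)
40 - 22 = 18
Convert fifteen (English words) → 15 (decimal)
18 + 15 = 33
Convert the 2nd prime (prime index) → 3 (decimal)
33 ÷ 3 = 11
11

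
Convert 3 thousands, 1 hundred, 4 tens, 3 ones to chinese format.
Convert 3 thousands, 1 hundred, 4 tens, 3 ones (place-value notation) → 3×1000 + 1×100 + 4×10 + 3 = 3143 (decimal)
Convert 3143 (decimal) → 3143 = 3×1000 + 1×100 + 4×10 + 3 → 三千一百四十三 (Chinese numeral)
三千一百四十三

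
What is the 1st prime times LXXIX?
Convert the 1st prime (prime index) → 2 (decimal)
Convert LXXIX (Roman numeral) → 50 + 10 + 10 + 9 = 79 (decimal)
Compute 2 × 79 = 158
158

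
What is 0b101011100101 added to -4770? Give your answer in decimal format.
Convert 0b101011100101 (binary) → 2048 + 512 + 128 + 64 + 32 + 4 + 1 = 2789 (decimal)
Compute 2789 + -4770 = -1981
-1981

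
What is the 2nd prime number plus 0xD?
The 2nd prime number = 3
Convert 0xD (hexadecimal) → 13 (decimal)
Compute 3 + 13 = 16
16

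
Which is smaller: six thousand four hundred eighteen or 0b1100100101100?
Convert six thousand four hundred eighteen (English words) → 6×1000 + 4×100 + 18 = 6418 (decimal)
Convert 0b1100100101100 (binary) → 4096 + 2048 + 256 + 32 + 8 + 4 = 6444 (decimal)
Compare 6418 vs 6444: smaller = 6418
6418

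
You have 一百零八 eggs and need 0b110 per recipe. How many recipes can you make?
Convert 一百零八 (Chinese numeral) → 1×100 + 8 = 108 (decimal)
Convert 0b110 (binary) → 4 + 2 = 6 (decimal)
Compute 108 ÷ 6 = 18
18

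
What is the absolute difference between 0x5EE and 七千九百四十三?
Convert 0x5EE (hexadecimal) → 5×256 + 14×16 + 14 = 1518 (decimal)
Convert 七千九百四十三 (Chinese numeral) → 7×1000 + 9×100 + 4×10 + 3 = 7943 (decimal)
Compute |1518 - 7943| = 6425
6425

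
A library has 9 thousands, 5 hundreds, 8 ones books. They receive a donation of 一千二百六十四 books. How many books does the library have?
Convert 9 thousands, 5 hundreds, 8 ones (place-value notation) → 9×1000 + 5×100 + 8 = 9508 (decimal)
Convert 一千二百六十四 (Chinese numeral) → 1×1000 + 2×100 + 6×10 + 4 = 1264 (decimal)
Compute 9508 + 1264 = 10772
10772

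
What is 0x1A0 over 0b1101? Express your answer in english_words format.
Convert 0x1A0 (hexadecimal) → 1×256 + 10×16 = 416 (decimal)
Convert 0b1101 (binary) → 8 + 4 + 1 = 13 (decimal)
Compute 416 ÷ 13 = 32
Convert 32 (decimal) → thirty-two (English words)
thirty-two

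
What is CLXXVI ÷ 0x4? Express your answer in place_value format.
Convert CLXXVI (Roman numeral) → 100 + 50 + 10 + 10 + 5 + 1 = 176 (decimal)
Convert 0x4 (hexadecimal) → 4 (decimal)
Compute 176 ÷ 4 = 44
Convert 44 (decimal) → 44 = 4×10 + 4 → 4 tens, 4 ones (place-value notation)
4 tens, 4 ones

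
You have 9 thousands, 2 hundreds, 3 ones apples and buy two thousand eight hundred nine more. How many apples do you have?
Convert 9 thousands, 2 hundreds, 3 ones (place-value notation) → 9×1000 + 2×100 + 3 = 9203 (decimal)
Convert two thousand eight hundred nine (English words) → 2×1000 + 8×100 + 9 = 2809 (decimal)
Compute 9203 + 2809 = 12012
12012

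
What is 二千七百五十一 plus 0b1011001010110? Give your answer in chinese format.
Convert 二千七百五十一 (Chinese numeral) → 2×1000 + 7×100 + 5×10 + 1 = 2751 (decimal)
Convert 0b1011001010110 (binary) → 4096 + 1024 + 512 + 64 + 16 + 4 + 2 = 5718 (decimal)
Compute 2751 + 5718 = 8469
Convert 8469 (decimal) → 8469 = 8×1000 + 4×100 + 6×10 + 9 → 八千四百六十九 (Chinese numeral)
八千四百六十九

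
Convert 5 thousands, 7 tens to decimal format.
Convert 5 thousands, 7 tens (place-value notation) → 5×1000 + 7×10 = 5070 (decimal)
5070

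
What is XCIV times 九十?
Convert XCIV (Roman numeral) → 90 + 4 = 94 (decimal)
Convert 九十 (Chinese numeral) → 9×10 = 90 (decimal)
Compute 94 × 90 = 8460
8460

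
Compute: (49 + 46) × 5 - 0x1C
Convert 0x1C (hexadecimal) → 1×16 + 12 = 28 (decimal)
Expression in decimal: (49 + 46) × 5 - 28
Parentheses first: 49 + 46 = 95
Multiply: 95 × 5 = 475
Subtract: 475 - 28 = 447
447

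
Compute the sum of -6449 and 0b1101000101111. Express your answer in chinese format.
Convert 0b1101000101111 (binary) → 4096 + 2048 + 512 + 32 + 8 + 4 + 2 + 1 = 6703 (decimal)
Compute -6449 + 6703 = 254
Convert 254 (decimal) → 254 = 2×100 + 5×10 + 4 → 二百五十四 (Chinese numeral)
二百五十四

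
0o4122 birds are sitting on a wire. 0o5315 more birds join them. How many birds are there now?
Convert 0o4122 (octal) → 4×512 + 1×64 + 2×8 + 2 = 2130 (decimal)
Convert 0o5315 (octal) → 5×512 + 3×64 + 1×8 + 5 = 2765 (decimal)
Compute 2130 + 2765 = 4895
4895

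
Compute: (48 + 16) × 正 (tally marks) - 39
Convert 正 (tally marks) → 5 (decimal)
Expression in decimal: (48 + 16) × 5 - 39
Parentheses first: 48 + 16 = 64
Multiply: 64 × 5 = 320
Subtract: 320 - 39 = 281
281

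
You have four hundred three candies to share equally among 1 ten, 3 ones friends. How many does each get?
Convert four hundred three (English words) → 4×100 + 3 = 403 (decimal)
Convert 1 ten, 3 ones (place-value notation) → 1×10 + 3 = 13 (decimal)
Compute 403 ÷ 13 = 31
31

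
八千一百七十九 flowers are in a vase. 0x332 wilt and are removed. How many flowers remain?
Convert 八千一百七十九 (Chinese numeral) → 8×1000 + 1×100 + 7×10 + 9 = 8179 (decimal)
Convert 0x332 (hexadecimal) → 3×256 + 3×16 + 2 = 818 (decimal)
Compute 8179 - 818 = 7361
7361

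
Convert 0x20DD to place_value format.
Convert 0x20DD (hexadecimal) → 2×4096 + 13×16 + 13 = 8413 (decimal)
Convert 8413 (decimal) → 8413 = 8×1000 + 4×100 + 1×10 + 3 → 8 thousands, 4 hundreds, 1 ten, 3 ones (place-value notation)
8 thousands, 4 hundreds, 1 ten, 3 ones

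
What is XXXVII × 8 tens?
Convert XXXVII (Roman numeral) → 10 + 10 + 10 + 5 + 1 + 1 = 37 (decimal)
Convert 8 tens (place-value notation) → 8×10 = 80 (decimal)
Compute 37 × 80 = 2960
2960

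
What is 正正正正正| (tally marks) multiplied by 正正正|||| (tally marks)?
Convert 正正正正正| (tally marks) → 5 + 5 + 5 + 5 + 5 + 1 = 26 (decimal)
Convert 正正正|||| (tally marks) → 5 + 5 + 5 + 4 = 19 (decimal)
Compute 26 × 19 = 494
494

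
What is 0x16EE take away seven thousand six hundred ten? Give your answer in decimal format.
Convert 0x16EE (hexadecimal) → 1×4096 + 6×256 + 14×16 + 14 = 5870 (decimal)
Convert seven thousand six hundred ten (English words) → 7×1000 + 6×100 + 10 = 7610 (decimal)
Compute 5870 - 7610 = -1740
-1740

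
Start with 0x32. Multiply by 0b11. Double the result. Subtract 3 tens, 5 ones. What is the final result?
Convert 0x32 (hexadecimal) → 3×16 + 2 = 50 (decimal)
Start: 50
Convert 0b11 (binary) → 2 + 1 = 3 (decimal)
50 × 3 = 150
150 × 2 = 300
Convert 3 tens, 5 ones (place-value notation) → 3×10 + 5 = 35 (decimal)
300 - 35 = 265
265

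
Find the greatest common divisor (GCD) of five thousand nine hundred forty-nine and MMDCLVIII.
Convert five thousand nine hundred forty-nine (English words) → 5×1000 + 9×100 + 49 = 5949 (decimal)
Convert MMDCLVIII (Roman numeral) → 1000 + 1000 + 500 + 100 + 50 + 5 + 1 + 1 + 1 = 2658 (decimal)
Compute gcd(5949, 2658) = 3
3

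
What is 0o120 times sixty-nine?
Convert 0o120 (octal) → 1×64 + 2×8 = 80 (decimal)
Convert sixty-nine (English words) → 69 (decimal)
Compute 80 × 69 = 5520
5520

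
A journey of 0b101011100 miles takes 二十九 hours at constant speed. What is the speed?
Convert 0b101011100 (binary) → 256 + 64 + 16 + 8 + 4 = 348 (decimal)
Convert 二十九 (Chinese numeral) → 2×10 + 9 = 29 (decimal)
Compute 348 ÷ 29 = 12
12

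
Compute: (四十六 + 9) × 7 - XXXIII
Convert 四十六 (Chinese numeral) → 4×10 + 6 = 46 (decimal)
Convert XXXIII (Roman numeral) → 10 + 10 + 10 + 1 + 1 + 1 = 33 (decimal)
Expression in decimal: (46 + 9) × 7 - 33
Parentheses first: 46 + 9 = 55
Multiply: 55 × 7 = 385
Subtract: 385 - 33 = 352
352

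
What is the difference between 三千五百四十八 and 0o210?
Convert 三千五百四十八 (Chinese numeral) → 3×1000 + 5×100 + 4×10 + 8 = 3548 (decimal)
Convert 0o210 (octal) → 2×64 + 1×8 = 136 (decimal)
Difference: |3548 - 136| = 3412
3412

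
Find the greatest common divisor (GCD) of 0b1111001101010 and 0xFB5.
Convert 0b1111001101010 (binary) → 4096 + 2048 + 1024 + 512 + 64 + 32 + 8 + 2 = 7786 (decimal)
Convert 0xFB5 (hexadecimal) → 15×256 + 11×16 + 5 = 4021 (decimal)
Compute gcd(7786, 4021) = 1
1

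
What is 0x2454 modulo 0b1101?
Convert 0x2454 (hexadecimal) → 2×4096 + 4×256 + 5×16 + 4 = 9300 (decimal)
Convert 0b1101 (binary) → 8 + 4 + 1 = 13 (decimal)
Compute 9300 mod 13 = 5
5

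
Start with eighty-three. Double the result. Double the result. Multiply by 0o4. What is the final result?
Convert eighty-three (English words) → 83 (decimal)
Start: 83
83 × 2 = 166
166 × 2 = 332
Convert 0o4 (octal) → 4 (decimal)
332 × 4 = 1328
1328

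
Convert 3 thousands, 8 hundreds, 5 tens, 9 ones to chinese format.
Convert 3 thousands, 8 hundreds, 5 tens, 9 ones (place-value notation) → 3×1000 + 8×100 + 5×10 + 9 = 3859 (decimal)
Convert 3859 (decimal) → 3859 = 3×1000 + 8×100 + 5×10 + 9 → 三千八百五十九 (Chinese numeral)
三千八百五十九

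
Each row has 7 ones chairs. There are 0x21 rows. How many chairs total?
Convert 7 ones (place-value notation) → 7 (decimal)
Convert 0x21 (hexadecimal) → 2×16 + 1 = 33 (decimal)
Compute 7 × 33 = 231
231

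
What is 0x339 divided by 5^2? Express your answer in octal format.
Convert 0x339 (hexadecimal) → 3×256 + 3×16 + 9 = 825 (decimal)
Convert 5^2 (power) → 25 (decimal)
Compute 825 ÷ 25 = 33
Convert 33 (decimal) → 33 = 4×8 + 1 → 0o41 (octal)
0o41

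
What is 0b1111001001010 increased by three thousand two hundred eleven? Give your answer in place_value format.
Convert 0b1111001001010 (binary) → 4096 + 2048 + 1024 + 512 + 64 + 8 + 2 = 7754 (decimal)
Convert three thousand two hundred eleven (English words) → 3×1000 + 2×100 + 11 = 3211 (decimal)
Compute 7754 + 3211 = 10965
Convert 10965 (decimal) → 10965 = 10×1000 + 9×100 + 6×10 + 5 → 10 thousands, 9 hundreds, 6 tens, 5 ones (place-value notation)
10 thousands, 9 hundreds, 6 tens, 5 ones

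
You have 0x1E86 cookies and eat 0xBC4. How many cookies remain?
Convert 0x1E86 (hexadecimal) → 1×4096 + 14×256 + 8×16 + 6 = 7814 (decimal)
Convert 0xBC4 (hexadecimal) → 11×256 + 12×16 + 4 = 3012 (decimal)
Compute 7814 - 3012 = 4802
4802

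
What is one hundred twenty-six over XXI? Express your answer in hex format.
Convert one hundred twenty-six (English words) → 1×100 + 26 = 126 (decimal)
Convert XXI (Roman numeral) → 10 + 10 + 1 = 21 (decimal)
Compute 126 ÷ 21 = 6
Convert 6 (decimal) → 0x6 (hexadecimal)
0x6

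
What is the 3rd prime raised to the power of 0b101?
Convert the 3rd prime (prime index) → 5 (decimal)
Convert 0b101 (binary) → 4 + 1 = 5 (decimal)
Compute 5 ^ 5 = 3125
3125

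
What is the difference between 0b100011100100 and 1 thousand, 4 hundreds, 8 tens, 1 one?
Convert 0b100011100100 (binary) → 2048 + 128 + 64 + 32 + 4 = 2276 (decimal)
Convert 1 thousand, 4 hundreds, 8 tens, 1 one (place-value notation) → 1×1000 + 4×100 + 8×10 + 1 = 1481 (decimal)
Difference: |2276 - 1481| = 795
795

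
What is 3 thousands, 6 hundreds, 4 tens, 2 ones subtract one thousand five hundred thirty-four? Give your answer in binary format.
Convert 3 thousands, 6 hundreds, 4 tens, 2 ones (place-value notation) → 3×1000 + 6×100 + 4×10 + 2 = 3642 (decimal)
Convert one thousand five hundred thirty-four (English words) → 1×1000 + 5×100 + 34 = 1534 (decimal)
Compute 3642 - 1534 = 2108
Convert 2108 (decimal) → 2108 = 2048 + 32 + 16 + 8 + 4 → 0b100000111100 (binary)
0b100000111100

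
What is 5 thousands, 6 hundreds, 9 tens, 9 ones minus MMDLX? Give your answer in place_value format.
Convert 5 thousands, 6 hundreds, 9 tens, 9 ones (place-value notation) → 5×1000 + 6×100 + 9×10 + 9 = 5699 (decimal)
Convert MMDLX (Roman numeral) → 1000 + 1000 + 500 + 50 + 10 = 2560 (decimal)
Compute 5699 - 2560 = 3139
Convert 3139 (decimal) → 3139 = 3×1000 + 1×100 + 3×10 + 9 → 3 thousands, 1 hundred, 3 tens, 9 ones (place-value notation)
3 thousands, 1 hundred, 3 tens, 9 ones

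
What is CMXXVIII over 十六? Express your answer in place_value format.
Convert CMXXVIII (Roman numeral) → 900 + 10 + 10 + 5 + 1 + 1 + 1 = 928 (decimal)
Convert 十六 (Chinese numeral) → 1×10 + 6 = 16 (decimal)
Compute 928 ÷ 16 = 58
Convert 58 (decimal) → 58 = 5×10 + 8 → 5 tens, 8 ones (place-value notation)
5 tens, 8 ones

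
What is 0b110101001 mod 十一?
Convert 0b110101001 (binary) → 256 + 128 + 32 + 8 + 1 = 425 (decimal)
Convert 十一 (Chinese numeral) → 1×10 + 1 = 11 (decimal)
Compute 425 mod 11 = 7
7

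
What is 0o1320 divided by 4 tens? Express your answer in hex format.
Convert 0o1320 (octal) → 1×512 + 3×64 + 2×8 = 720 (decimal)
Convert 4 tens (place-value notation) → 4×10 = 40 (decimal)
Compute 720 ÷ 40 = 18
Convert 18 (decimal) → 18 = 1×16 + 2 → 0x12 (hexadecimal)
0x12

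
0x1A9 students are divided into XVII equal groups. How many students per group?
Convert 0x1A9 (hexadecimal) → 1×256 + 10×16 + 9 = 425 (decimal)
Convert XVII (Roman numeral) → 10 + 5 + 1 + 1 = 17 (decimal)
Compute 425 ÷ 17 = 25
25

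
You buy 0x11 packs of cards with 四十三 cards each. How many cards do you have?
Convert 四十三 (Chinese numeral) → 4×10 + 3 = 43 (decimal)
Convert 0x11 (hexadecimal) → 1×16 + 1 = 17 (decimal)
Compute 43 × 17 = 731
731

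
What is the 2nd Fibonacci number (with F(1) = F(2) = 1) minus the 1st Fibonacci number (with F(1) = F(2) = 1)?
The 2nd Fibonacci number (with F(1) = F(2) = 1) = 1
Convert the 1st Fibonacci number (with F(1) = F(2) = 1) (Fibonacci index) → 1 (decimal)
Compute 1 - 1 = 0
0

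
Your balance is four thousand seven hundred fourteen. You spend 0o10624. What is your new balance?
Convert four thousand seven hundred fourteen (English words) → 4×1000 + 7×100 + 14 = 4714 (decimal)
Convert 0o10624 (octal) → 1×4096 + 6×64 + 2×8 + 4 = 4500 (decimal)
Compute 4714 - 4500 = 214
214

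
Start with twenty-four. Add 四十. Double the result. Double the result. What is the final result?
Convert twenty-four (English words) → 24 (decimal)
Start: 24
Convert 四十 (Chinese numeral) → 4×10 = 40 (decimal)
24 + 40 = 64
64 × 2 = 128
128 × 2 = 256
256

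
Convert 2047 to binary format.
Convert 2047 (decimal) → 2047 = 1024 + 512 + 256 + 128 + 64 + 32 + 16 + 8 + 4 + 2 + 1 → 0b11111111111 (binary)
0b11111111111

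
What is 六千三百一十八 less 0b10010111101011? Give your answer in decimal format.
Convert 六千三百一十八 (Chinese numeral) → 6×1000 + 3×100 + 1×10 + 8 = 6318 (decimal)
Convert 0b10010111101011 (binary) → 8192 + 1024 + 256 + 128 + 64 + 32 + 8 + 2 + 1 = 9707 (decimal)
Compute 6318 - 9707 = -3389
-3389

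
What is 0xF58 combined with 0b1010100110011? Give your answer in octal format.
Convert 0xF58 (hexadecimal) → 15×256 + 5×16 + 8 = 3928 (decimal)
Convert 0b1010100110011 (binary) → 4096 + 1024 + 256 + 32 + 16 + 2 + 1 = 5427 (decimal)
Compute 3928 + 5427 = 9355
Convert 9355 (decimal) → 9355 = 2×4096 + 2×512 + 2×64 + 1×8 + 3 → 0o22213 (octal)
0o22213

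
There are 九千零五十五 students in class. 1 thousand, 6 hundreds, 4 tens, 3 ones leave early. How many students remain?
Convert 九千零五十五 (Chinese numeral) → 9×1000 + 5×10 + 5 = 9055 (decimal)
Convert 1 thousand, 6 hundreds, 4 tens, 3 ones (place-value notation) → 1×1000 + 6×100 + 4×10 + 3 = 1643 (decimal)
Compute 9055 - 1643 = 7412
7412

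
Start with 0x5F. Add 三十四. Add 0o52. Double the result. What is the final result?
Convert 0x5F (hexadecimal) → 5×16 + 15 = 95 (decimal)
Start: 95
Convert 三十四 (Chinese numeral) → 3×10 + 4 = 34 (decimal)
95 + 34 = 129
Convert 0o52 (octal) → 5×8 + 2 = 42 (decimal)
129 + 42 = 171
171 × 2 = 342
342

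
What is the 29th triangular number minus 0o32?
The 29th triangular number = 29×30/2 = 435
Convert 0o32 (octal) → 3×8 + 2 = 26 (decimal)
Compute 435 - 26 = 409
409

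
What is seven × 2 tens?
Convert seven (English words) → 7 (decimal)
Convert 2 tens (place-value notation) → 2×10 = 20 (decimal)
Compute 7 × 20 = 140
140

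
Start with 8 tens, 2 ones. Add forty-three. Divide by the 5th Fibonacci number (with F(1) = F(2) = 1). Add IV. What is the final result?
Convert 8 tens, 2 ones (place-value notation) → 8×10 + 2 = 82 (decimal)
Start: 82
Convert forty-three (English words) → 43 (decimal)
82 + 43 = 125
Convert the 5th Fibonacci number (with F(1) = F(2) = 1) (Fibonacci index) → 1, 1, 2, 3, 5 → 5 (decimal)
125 ÷ 5 = 25
Convert IV (Roman numeral) → 4 (decimal)
25 + 4 = 29
29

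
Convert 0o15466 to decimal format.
Convert 0o15466 (octal) → 1×4096 + 5×512 + 4×64 + 6×8 + 6 = 6966 (decimal)
6966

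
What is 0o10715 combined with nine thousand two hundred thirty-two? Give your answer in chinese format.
Convert 0o10715 (octal) → 1×4096 + 7×64 + 1×8 + 5 = 4557 (decimal)
Convert nine thousand two hundred thirty-two (English words) → 9×1000 + 2×100 + 32 = 9232 (decimal)
Compute 4557 + 9232 = 13789
Convert 13789 (decimal) → 13789 = 1×10000 + 3×1000 + 7×100 + 8×10 + 9 → 一万三千七百八十九 (Chinese numeral)
一万三千七百八十九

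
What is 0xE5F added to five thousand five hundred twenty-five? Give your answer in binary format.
Convert 0xE5F (hexadecimal) → 14×256 + 5×16 + 15 = 3679 (decimal)
Convert five thousand five hundred twenty-five (English words) → 5×1000 + 5×100 + 25 = 5525 (decimal)
Compute 3679 + 5525 = 9204
Convert 9204 (decimal) → 9204 = 8192 + 512 + 256 + 128 + 64 + 32 + 16 + 4 → 0b10001111110100 (binary)
0b10001111110100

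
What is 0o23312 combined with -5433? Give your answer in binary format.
Convert 0o23312 (octal) → 2×4096 + 3×512 + 3×64 + 1×8 + 2 = 9930 (decimal)
Compute 9930 + -5433 = 4497
Convert 4497 (decimal) → 4497 = 4096 + 256 + 128 + 16 + 1 → 0b1000110010001 (binary)
0b1000110010001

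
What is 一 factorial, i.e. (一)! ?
Convert 一 (Chinese numeral) → 1 (decimal)
Compute 1! = 1
1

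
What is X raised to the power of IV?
Convert X (Roman numeral) → 10 (decimal)
Convert IV (Roman numeral) → 4 (decimal)
Compute 10 ^ 4 = 10000
10000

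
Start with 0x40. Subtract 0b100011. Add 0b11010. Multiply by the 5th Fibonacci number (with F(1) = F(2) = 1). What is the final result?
Convert 0x40 (hexadecimal) → 4×16 = 64 (decimal)
Start: 64
Convert 0b100011 (binary) → 32 + 2 + 1 = 35 (decimal)
64 - 35 = 29
Convert 0b11010 (binary) → 16 + 8 + 2 = 26 (decimal)
29 + 26 = 55
Convert the 5th Fibonacci number (with F(1) = F(2) = 1) (Fibonacci index) → 1, 1, 2, 3, 5 → 5 (decimal)
55 × 5 = 275
275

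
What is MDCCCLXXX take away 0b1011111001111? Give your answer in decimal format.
Convert MDCCCLXXX (Roman numeral) → 1000 + 500 + 100 + 100 + 100 + 50 + 10 + 10 + 10 = 1880 (decimal)
Convert 0b1011111001111 (binary) → 4096 + 1024 + 512 + 256 + 128 + 64 + 8 + 4 + 2 + 1 = 6095 (decimal)
Compute 1880 - 6095 = -4215
-4215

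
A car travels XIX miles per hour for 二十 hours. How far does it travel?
Convert XIX (Roman numeral) → 10 + 9 = 19 (decimal)
Convert 二十 (Chinese numeral) → 2×10 = 20 (decimal)
Compute 19 × 20 = 380
380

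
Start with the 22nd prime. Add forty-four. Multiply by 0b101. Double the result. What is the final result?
Convert the 22nd prime (prime index) → 79 (decimal)
Start: 79
Convert forty-four (English words) → 44 (decimal)
79 + 44 = 123
Convert 0b101 (binary) → 4 + 1 = 5 (decimal)
123 × 5 = 615
615 × 2 = 1230
1230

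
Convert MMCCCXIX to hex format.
Convert MMCCCXIX (Roman numeral) → 1000 + 1000 + 100 + 100 + 100 + 10 + 9 = 2319 (decimal)
Convert 2319 (decimal) → 2319 = 9×256 + 15 → 0x90F (hexadecimal)
0x90F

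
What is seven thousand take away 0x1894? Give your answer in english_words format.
Convert seven thousand (English words) → 7×1000 = 7000 (decimal)
Convert 0x1894 (hexadecimal) → 1×4096 + 8×256 + 9×16 + 4 = 6292 (decimal)
Compute 7000 - 6292 = 708
Convert 708 (decimal) → 708 = 7×100 + 8 → seven hundred eight (English words)
seven hundred eight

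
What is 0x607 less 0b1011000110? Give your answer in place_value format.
Convert 0x607 (hexadecimal) → 6×256 + 7 = 1543 (decimal)
Convert 0b1011000110 (binary) → 512 + 128 + 64 + 4 + 2 = 710 (decimal)
Compute 1543 - 710 = 833
Convert 833 (decimal) → 833 = 8×100 + 3×10 + 3 → 8 hundreds, 3 tens, 3 ones (place-value notation)
8 hundreds, 3 tens, 3 ones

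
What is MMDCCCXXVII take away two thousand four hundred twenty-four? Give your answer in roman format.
Convert MMDCCCXXVII (Roman numeral) → 1000 + 1000 + 500 + 100 + 100 + 100 + 10 + 10 + 5 + 1 + 1 = 2827 (decimal)
Convert two thousand four hundred twenty-four (English words) → 2×1000 + 4×100 + 24 = 2424 (decimal)
Compute 2827 - 2424 = 403
Convert 403 (decimal) → 403 = 400 + 1 + 1 + 1 → CDIII (Roman numeral)
CDIII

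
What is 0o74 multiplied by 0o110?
Convert 0o74 (octal) → 7×8 + 4 = 60 (decimal)
Convert 0o110 (octal) → 1×64 + 1×8 = 72 (decimal)
Compute 60 × 72 = 4320
4320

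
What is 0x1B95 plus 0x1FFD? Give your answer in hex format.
Convert 0x1B95 (hexadecimal) → 1×4096 + 11×256 + 9×16 + 5 = 7061 (decimal)
Convert 0x1FFD (hexadecimal) → 1×4096 + 15×256 + 15×16 + 13 = 8189 (decimal)
Compute 7061 + 8189 = 15250
Convert 15250 (decimal) → 15250 = 3×4096 + 11×256 + 9×16 + 2 → 0x3B92 (hexadecimal)
0x3B92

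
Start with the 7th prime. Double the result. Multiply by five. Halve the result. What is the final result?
Convert the 7th prime (prime index) → 17 (decimal)
Start: 17
17 × 2 = 34
Convert five (English words) → 5 (decimal)
34 × 5 = 170
170 ÷ 2 = 85
85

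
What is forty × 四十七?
Convert forty (English words) → 40 (decimal)
Convert 四十七 (Chinese numeral) → 4×10 + 7 = 47 (decimal)
Compute 40 × 47 = 1880
1880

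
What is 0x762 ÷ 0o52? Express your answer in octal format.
Convert 0x762 (hexadecimal) → 7×256 + 6×16 + 2 = 1890 (decimal)
Convert 0o52 (octal) → 5×8 + 2 = 42 (decimal)
Compute 1890 ÷ 42 = 45
Convert 45 (decimal) → 45 = 5×8 + 5 → 0o55 (octal)
0o55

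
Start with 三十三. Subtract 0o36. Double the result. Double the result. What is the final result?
Convert 三十三 (Chinese numeral) → 3×10 + 3 = 33 (decimal)
Start: 33
Convert 0o36 (octal) → 3×8 + 6 = 30 (decimal)
33 - 30 = 3
3 × 2 = 6
6 × 2 = 12
12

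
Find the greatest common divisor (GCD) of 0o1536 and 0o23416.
Convert 0o1536 (octal) → 1×512 + 5×64 + 3×8 + 6 = 862 (decimal)
Convert 0o23416 (octal) → 2×4096 + 3×512 + 4×64 + 1×8 + 6 = 9998 (decimal)
Compute gcd(862, 9998) = 2
2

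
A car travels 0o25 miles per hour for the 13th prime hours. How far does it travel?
Convert 0o25 (octal) → 2×8 + 5 = 21 (decimal)
Convert the 13th prime (prime index) → 41 (decimal)
Compute 21 × 41 = 861
861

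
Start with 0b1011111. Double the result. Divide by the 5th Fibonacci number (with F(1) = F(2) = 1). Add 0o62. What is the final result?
Convert 0b1011111 (binary) → 64 + 16 + 8 + 4 + 2 + 1 = 95 (decimal)
Start: 95
95 × 2 = 190
Convert the 5th Fibonacci number (with F(1) = F(2) = 1) (Fibonacci index) → 1, 1, 2, 3, 5 → 5 (decimal)
190 ÷ 5 = 38
Convert 0o62 (octal) → 6×8 + 2 = 50 (decimal)
38 + 50 = 88
88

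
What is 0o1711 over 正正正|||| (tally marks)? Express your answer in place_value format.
Convert 0o1711 (octal) → 1×512 + 7×64 + 1×8 + 1 = 969 (decimal)
Convert 正正正|||| (tally marks) → 5 + 5 + 5 + 4 = 19 (decimal)
Compute 969 ÷ 19 = 51
Convert 51 (decimal) → 51 = 5×10 + 1 → 5 tens, 1 one (place-value notation)
5 tens, 1 one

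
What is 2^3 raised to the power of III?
Convert 2^3 (power) → 8 (decimal)
Convert III (Roman numeral) → 1 + 1 + 1 = 3 (decimal)
Compute 8 ^ 3 = 512
512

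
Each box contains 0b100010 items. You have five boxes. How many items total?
Convert 0b100010 (binary) → 32 + 2 = 34 (decimal)
Convert five (English words) → 5 (decimal)
Compute 34 × 5 = 170
170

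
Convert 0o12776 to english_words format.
Convert 0o12776 (octal) → 1×4096 + 2×512 + 7×64 + 7×8 + 6 = 5630 (decimal)
Convert 5630 (decimal) → 5630 = 5×1000 + 6×100 + 30 → five thousand six hundred thirty (English words)
five thousand six hundred thirty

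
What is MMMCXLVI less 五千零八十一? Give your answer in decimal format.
Convert MMMCXLVI (Roman numeral) → 1000 + 1000 + 1000 + 100 + 40 + 5 + 1 = 3146 (decimal)
Convert 五千零八十一 (Chinese numeral) → 5×1000 + 8×10 + 1 = 5081 (decimal)
Compute 3146 - 5081 = -1935
-1935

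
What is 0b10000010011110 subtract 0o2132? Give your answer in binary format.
Convert 0b10000010011110 (binary) → 8192 + 128 + 16 + 8 + 4 + 2 = 8350 (decimal)
Convert 0o2132 (octal) → 2×512 + 1×64 + 3×8 + 2 = 1114 (decimal)
Compute 8350 - 1114 = 7236
Convert 7236 (decimal) → 7236 = 4096 + 2048 + 1024 + 64 + 4 → 0b1110001000100 (binary)
0b1110001000100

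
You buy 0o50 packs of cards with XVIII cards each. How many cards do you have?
Convert XVIII (Roman numeral) → 10 + 5 + 1 + 1 + 1 = 18 (decimal)
Convert 0o50 (octal) → 5×8 = 40 (decimal)
Compute 18 × 40 = 720
720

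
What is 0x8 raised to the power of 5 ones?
Convert 0x8 (hexadecimal) → 8 (decimal)
Convert 5 ones (place-value notation) → 5 (decimal)
Compute 8 ^ 5 = 32768
32768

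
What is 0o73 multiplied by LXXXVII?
Convert 0o73 (octal) → 7×8 + 3 = 59 (decimal)
Convert LXXXVII (Roman numeral) → 50 + 10 + 10 + 10 + 5 + 1 + 1 = 87 (decimal)
Compute 59 × 87 = 5133
5133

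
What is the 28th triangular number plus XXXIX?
The 28th triangular number = 28×29/2 = 406
Convert XXXIX (Roman numeral) → 10 + 10 + 10 + 9 = 39 (decimal)
Compute 406 + 39 = 445
445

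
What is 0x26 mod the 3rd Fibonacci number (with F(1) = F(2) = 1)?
Convert 0x26 (hexadecimal) → 2×16 + 6 = 38 (decimal)
Convert the 3rd Fibonacci number (with F(1) = F(2) = 1) (Fibonacci index) → 1, 1, 2 → 2 (decimal)
Compute 38 mod 2 = 0
0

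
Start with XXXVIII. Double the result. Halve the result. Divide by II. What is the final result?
Convert XXXVIII (Roman numeral) → 10 + 10 + 10 + 5 + 1 + 1 + 1 = 38 (decimal)
Start: 38
38 × 2 = 76
76 ÷ 2 = 38
Convert II (Roman numeral) → 1 + 1 = 2 (decimal)
38 ÷ 2 = 19
19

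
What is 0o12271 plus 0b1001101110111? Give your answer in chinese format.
Convert 0o12271 (octal) → 1×4096 + 2×512 + 2×64 + 7×8 + 1 = 5305 (decimal)
Convert 0b1001101110111 (binary) → 4096 + 512 + 256 + 64 + 32 + 16 + 4 + 2 + 1 = 4983 (decimal)
Compute 5305 + 4983 = 10288
Convert 10288 (decimal) → 10288 = 1×10000 + 2×100 + 8×10 + 8 → 一万零二百八十八 (Chinese numeral)
一万零二百八十八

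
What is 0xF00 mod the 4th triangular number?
Convert 0xF00 (hexadecimal) → 15×256 = 3840 (decimal)
Convert the 4th triangular number (triangular index) → 4×5/2 = 10 (decimal)
Compute 3840 mod 10 = 0
0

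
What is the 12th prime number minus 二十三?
The 12th prime number = 37
Convert 二十三 (Chinese numeral) → 2×10 + 3 = 23 (decimal)
Compute 37 - 23 = 14
14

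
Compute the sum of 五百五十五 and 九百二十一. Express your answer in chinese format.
Convert 五百五十五 (Chinese numeral) → 5×100 + 5×10 + 5 = 555 (decimal)
Convert 九百二十一 (Chinese numeral) → 9×100 + 2×10 + 1 = 921 (decimal)
Compute 555 + 921 = 1476
Convert 1476 (decimal) → 1476 = 1×1000 + 4×100 + 7×10 + 6 → 一千四百七十六 (Chinese numeral)
一千四百七十六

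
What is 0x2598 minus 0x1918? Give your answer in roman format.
Convert 0x2598 (hexadecimal) → 2×4096 + 5×256 + 9×16 + 8 = 9624 (decimal)
Convert 0x1918 (hexadecimal) → 1×4096 + 9×256 + 1×16 + 8 = 6424 (decimal)
Compute 9624 - 6424 = 3200
Convert 3200 (decimal) → 3200 = 1000 + 1000 + 1000 + 100 + 100 → MMMCC (Roman numeral)
MMMCC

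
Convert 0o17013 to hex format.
Convert 0o17013 (octal) → 1×4096 + 7×512 + 1×8 + 3 = 7691 (decimal)
Convert 7691 (decimal) → 7691 = 1×4096 + 14×256 + 11 → 0x1E0B (hexadecimal)
0x1E0B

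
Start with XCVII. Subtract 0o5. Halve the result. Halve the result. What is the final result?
Convert XCVII (Roman numeral) → 90 + 5 + 1 + 1 = 97 (decimal)
Start: 97
Convert 0o5 (octal) → 5 (decimal)
97 - 5 = 92
92 ÷ 2 = 46
46 ÷ 2 = 23
23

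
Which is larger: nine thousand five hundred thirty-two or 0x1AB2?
Convert nine thousand five hundred thirty-two (English words) → 9×1000 + 5×100 + 32 = 9532 (decimal)
Convert 0x1AB2 (hexadecimal) → 1×4096 + 10×256 + 11×16 + 2 = 6834 (decimal)
Compare 9532 vs 6834: larger = 9532
9532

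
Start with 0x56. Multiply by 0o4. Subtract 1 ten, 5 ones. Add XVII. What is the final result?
Convert 0x56 (hexadecimal) → 5×16 + 6 = 86 (decimal)
Start: 86
Convert 0o4 (octal) → 4 (decimal)
86 × 4 = 344
Convert 1 ten, 5 ones (place-value notation) → 1×10 + 5 = 15 (decimal)
344 - 15 = 329
Convert XVII (Roman numeral) → 10 + 5 + 1 + 1 = 17 (decimal)
329 + 17 = 346
346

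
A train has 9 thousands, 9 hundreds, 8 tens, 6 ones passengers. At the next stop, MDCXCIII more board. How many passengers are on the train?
Convert 9 thousands, 9 hundreds, 8 tens, 6 ones (place-value notation) → 9×1000 + 9×100 + 8×10 + 6 = 9986 (decimal)
Convert MDCXCIII (Roman numeral) → 1000 + 500 + 100 + 90 + 1 + 1 + 1 = 1693 (decimal)
Compute 9986 + 1693 = 11679
11679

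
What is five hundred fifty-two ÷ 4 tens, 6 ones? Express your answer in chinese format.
Convert five hundred fifty-two (English words) → 5×100 + 52 = 552 (decimal)
Convert 4 tens, 6 ones (place-value notation) → 4×10 + 6 = 46 (decimal)
Compute 552 ÷ 46 = 12
Convert 12 (decimal) → 12 = 1×10 + 2 → 十二 (Chinese numeral)
十二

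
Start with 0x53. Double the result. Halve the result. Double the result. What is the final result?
Convert 0x53 (hexadecimal) → 5×16 + 3 = 83 (decimal)
Start: 83
83 × 2 = 166
166 ÷ 2 = 83
83 × 2 = 166
166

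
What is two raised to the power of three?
Convert two (English words) → 2 (decimal)
Convert three (English words) → 3 (decimal)
Compute 2 ^ 3 = 8
8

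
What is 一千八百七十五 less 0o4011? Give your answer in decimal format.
Convert 一千八百七十五 (Chinese numeral) → 1×1000 + 8×100 + 7×10 + 5 = 1875 (decimal)
Convert 0o4011 (octal) → 4×512 + 1×8 + 1 = 2057 (decimal)
Compute 1875 - 2057 = -182
-182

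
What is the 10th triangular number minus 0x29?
The 10th triangular number = 10×11/2 = 55
Convert 0x29 (hexadecimal) → 2×16 + 9 = 41 (decimal)
Compute 55 - 41 = 14
14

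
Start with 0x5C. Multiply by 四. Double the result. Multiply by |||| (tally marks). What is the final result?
Convert 0x5C (hexadecimal) → 5×16 + 12 = 92 (decimal)
Start: 92
Convert 四 (Chinese numeral) → 4 (decimal)
92 × 4 = 368
368 × 2 = 736
Convert |||| (tally marks) → 4 (decimal)
736 × 4 = 2944
2944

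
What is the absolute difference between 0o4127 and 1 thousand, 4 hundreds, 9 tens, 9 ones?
Convert 0o4127 (octal) → 4×512 + 1×64 + 2×8 + 7 = 2135 (decimal)
Convert 1 thousand, 4 hundreds, 9 tens, 9 ones (place-value notation) → 1×1000 + 4×100 + 9×10 + 9 = 1499 (decimal)
Compute |2135 - 1499| = 636
636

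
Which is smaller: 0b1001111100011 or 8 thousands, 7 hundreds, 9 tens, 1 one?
Convert 0b1001111100011 (binary) → 4096 + 512 + 256 + 128 + 64 + 32 + 2 + 1 = 5091 (decimal)
Convert 8 thousands, 7 hundreds, 9 tens, 1 one (place-value notation) → 8×1000 + 7×100 + 9×10 + 1 = 8791 (decimal)
Compare 5091 vs 8791: smaller = 5091
5091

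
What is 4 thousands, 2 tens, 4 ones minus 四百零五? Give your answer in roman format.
Convert 4 thousands, 2 tens, 4 ones (place-value notation) → 4×1000 + 2×10 + 4 = 4024 (decimal)
Convert 四百零五 (Chinese numeral) → 4×100 + 5 = 405 (decimal)
Compute 4024 - 405 = 3619
Convert 3619 (decimal) → 3619 = 1000 + 1000 + 1000 + 500 + 100 + 10 + 9 → MMMDCXIX (Roman numeral)
MMMDCXIX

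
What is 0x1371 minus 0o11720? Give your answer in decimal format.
Convert 0x1371 (hexadecimal) → 1×4096 + 3×256 + 7×16 + 1 = 4977 (decimal)
Convert 0o11720 (octal) → 1×4096 + 1×512 + 7×64 + 2×8 = 5072 (decimal)
Compute 4977 - 5072 = -95
-95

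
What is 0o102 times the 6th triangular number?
Convert 0o102 (octal) → 1×64 + 2 = 66 (decimal)
Convert the 6th triangular number (triangular index) → 6×7/2 = 21 (decimal)
Compute 66 × 21 = 1386
1386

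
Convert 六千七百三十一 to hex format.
Convert 六千七百三十一 (Chinese numeral) → 6×1000 + 7×100 + 3×10 + 1 = 6731 (decimal)
Convert 6731 (decimal) → 6731 = 1×4096 + 10×256 + 4×16 + 11 → 0x1A4B (hexadecimal)
0x1A4B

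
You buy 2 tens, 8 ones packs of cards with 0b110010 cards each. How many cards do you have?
Convert 0b110010 (binary) → 32 + 16 + 2 = 50 (decimal)
Convert 2 tens, 8 ones (place-value notation) → 2×10 + 8 = 28 (decimal)
Compute 50 × 28 = 1400
1400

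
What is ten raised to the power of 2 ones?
Convert ten (English words) → 10 (decimal)
Convert 2 ones (place-value notation) → 2 (decimal)
Compute 10 ^ 2 = 100
100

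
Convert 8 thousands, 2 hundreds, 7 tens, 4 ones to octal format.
Convert 8 thousands, 2 hundreds, 7 tens, 4 ones (place-value notation) → 8×1000 + 2×100 + 7×10 + 4 = 8274 (decimal)
Convert 8274 (decimal) → 8274 = 2×4096 + 1×64 + 2×8 + 2 → 0o20122 (octal)
0o20122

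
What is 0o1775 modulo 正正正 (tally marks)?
Convert 0o1775 (octal) → 1×512 + 7×64 + 7×8 + 5 = 1021 (decimal)
Convert 正正正 (tally marks) → 5 + 5 + 5 = 15 (decimal)
Compute 1021 mod 15 = 1
1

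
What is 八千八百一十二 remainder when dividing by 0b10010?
Convert 八千八百一十二 (Chinese numeral) → 8×1000 + 8×100 + 1×10 + 2 = 8812 (decimal)
Convert 0b10010 (binary) → 16 + 2 = 18 (decimal)
Compute 8812 mod 18 = 10
10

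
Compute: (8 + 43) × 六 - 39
Convert 六 (Chinese numeral) → 6 (decimal)
Expression in decimal: (8 + 43) × 6 - 39
Parentheses first: 8 + 43 = 51
Multiply: 51 × 6 = 306
Subtract: 306 - 39 = 267
267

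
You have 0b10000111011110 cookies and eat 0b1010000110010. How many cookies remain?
Convert 0b10000111011110 (binary) → 8192 + 256 + 128 + 64 + 16 + 8 + 4 + 2 = 8670 (decimal)
Convert 0b1010000110010 (binary) → 4096 + 1024 + 32 + 16 + 2 = 5170 (decimal)
Compute 8670 - 5170 = 3500
3500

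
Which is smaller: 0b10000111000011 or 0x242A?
Convert 0b10000111000011 (binary) → 8192 + 256 + 128 + 64 + 2 + 1 = 8643 (decimal)
Convert 0x242A (hexadecimal) → 2×4096 + 4×256 + 2×16 + 10 = 9258 (decimal)
Compare 8643 vs 9258: smaller = 8643
8643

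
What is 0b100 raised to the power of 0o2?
Convert 0b100 (binary) → 4 (decimal)
Convert 0o2 (octal) → 2 (decimal)
Compute 4 ^ 2 = 16
16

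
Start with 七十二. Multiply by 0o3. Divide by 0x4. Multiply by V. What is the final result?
Convert 七十二 (Chinese numeral) → 7×10 + 2 = 72 (decimal)
Start: 72
Convert 0o3 (octal) → 3 (decimal)
72 × 3 = 216
Convert 0x4 (hexadecimal) → 4 (decimal)
216 ÷ 4 = 54
Convert V (Roman numeral) → 5 (decimal)
54 × 5 = 270
270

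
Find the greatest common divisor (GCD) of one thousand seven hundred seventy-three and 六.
Convert one thousand seven hundred seventy-three (English words) → 1×1000 + 7×100 + 73 = 1773 (decimal)
Convert 六 (Chinese numeral) → 6 (decimal)
Compute gcd(1773, 6) = 3
3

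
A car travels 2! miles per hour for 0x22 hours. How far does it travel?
Convert 2! (factorial) → 2 (decimal)
Convert 0x22 (hexadecimal) → 2×16 + 2 = 34 (decimal)
Compute 2 × 34 = 68
68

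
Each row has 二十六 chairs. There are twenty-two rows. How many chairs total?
Convert 二十六 (Chinese numeral) → 2×10 + 6 = 26 (decimal)
Convert twenty-two (English words) → 22 (decimal)
Compute 26 × 22 = 572
572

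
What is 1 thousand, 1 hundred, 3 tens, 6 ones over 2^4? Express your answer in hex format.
Convert 1 thousand, 1 hundred, 3 tens, 6 ones (place-value notation) → 1×1000 + 1×100 + 3×10 + 6 = 1136 (decimal)
Convert 2^4 (power) → 16 (decimal)
Compute 1136 ÷ 16 = 71
Convert 71 (decimal) → 71 = 4×16 + 7 → 0x47 (hexadecimal)
0x47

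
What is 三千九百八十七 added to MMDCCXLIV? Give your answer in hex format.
Convert 三千九百八十七 (Chinese numeral) → 3×1000 + 9×100 + 8×10 + 7 = 3987 (decimal)
Convert MMDCCXLIV (Roman numeral) → 1000 + 1000 + 500 + 100 + 100 + 40 + 4 = 2744 (decimal)
Compute 3987 + 2744 = 6731
Convert 6731 (decimal) → 6731 = 1×4096 + 10×256 + 4×16 + 11 → 0x1A4B (hexadecimal)
0x1A4B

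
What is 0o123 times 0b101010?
Convert 0o123 (octal) → 1×64 + 2×8 + 3 = 83 (decimal)
Convert 0b101010 (binary) → 32 + 8 + 2 = 42 (decimal)
Compute 83 × 42 = 3486
3486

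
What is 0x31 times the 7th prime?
Convert 0x31 (hexadecimal) → 3×16 + 1 = 49 (decimal)
Convert the 7th prime (prime index) → 17 (decimal)
Compute 49 × 17 = 833
833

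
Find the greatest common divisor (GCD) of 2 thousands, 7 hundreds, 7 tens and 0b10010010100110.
Convert 2 thousands, 7 hundreds, 7 tens (place-value notation) → 2×1000 + 7×100 + 7×10 = 2770 (decimal)
Convert 0b10010010100110 (binary) → 8192 + 1024 + 128 + 32 + 4 + 2 = 9382 (decimal)
Compute gcd(2770, 9382) = 2
2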